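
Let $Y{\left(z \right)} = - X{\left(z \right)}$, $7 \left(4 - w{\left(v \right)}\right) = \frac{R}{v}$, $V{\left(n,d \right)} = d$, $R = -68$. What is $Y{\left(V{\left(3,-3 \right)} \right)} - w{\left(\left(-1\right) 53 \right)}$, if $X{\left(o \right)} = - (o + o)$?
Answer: $- \frac{3642}{371} \approx -9.8167$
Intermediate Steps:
$X{\left(o \right)} = - 2 o$
$w{\left(v \right)} = 4 + \frac{68}{7 v}$ ($w{\left(v \right)} = 4 - \frac{\left(-68\right) \frac{1}{v}}{7} = 4 + \frac{68}{7 v}$)
$Y{\left(z \right)} = 2 z$ ($Y{\left(z \right)} = - \left(-2\right) z = 2 z$)
$Y{\left(V{\left(3,-3 \right)} \right)} - w{\left(\left(-1\right) 53 \right)} = 2 \left(-3\right) - \left(4 + \frac{68}{7 \left(\left(-1\right) 53\right)}\right) = -6 - \left(4 + \frac{68}{7 \left(-53\right)}\right) = -6 - \left(4 + \frac{68}{7} \left(- \frac{1}{53}\right)\right) = -6 - \left(4 - \frac{68}{371}\right) = -6 - \frac{1416}{371} = - \frac{3642}{371}$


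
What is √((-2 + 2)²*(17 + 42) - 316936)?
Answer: 2*I*√79234 ≈ 562.97*I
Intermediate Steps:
√((-2 + 2)²*(17 + 42) - 316936) = √(0²*59 - 316936) = √(0*59 - 316936) = √(0 - 316936) = √(-316936) = 2*I*√79234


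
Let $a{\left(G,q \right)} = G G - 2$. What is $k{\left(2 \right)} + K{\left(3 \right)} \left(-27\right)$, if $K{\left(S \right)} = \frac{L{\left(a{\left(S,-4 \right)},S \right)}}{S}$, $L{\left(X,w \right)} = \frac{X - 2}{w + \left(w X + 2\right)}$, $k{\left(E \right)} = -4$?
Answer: $- \frac{149}{26} \approx -5.7308$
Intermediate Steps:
$a{\left(G,q \right)} = -2 + G^{2}$ ($a{\left(G,q \right)} = G^{2} - 2 = -2 + G^{2}$)
$L{\left(X,w \right)} = \frac{-2 + X}{2 + w + X w}$ ($L{\left(X,w \right)} = \frac{-2 + X}{w + \left(X w + 2\right)} = \frac{-2 + X}{w + \left(2 + X w\right)} = \frac{-2 + X}{2 + w + X w}$)
$K{\left(S \right)} = \frac{-4 + S^{2}}{S \left(2 + S + S \left(-2 + S^{2}\right)\right)}$ ($K{\left(S \right)} = \frac{\frac{1}{2 + S + \left(-2 + S^{2}\right) S} \left(-2 + \left(-2 + S^{2}\right)\right)}{S} = \frac{\frac{1}{2 + S + S \left(-2 + S^{2}\right)} \left(-4 + S^{2}\right)}{S} = \frac{-4 + S^{2}}{S \left(2 + S + S \left(-2 + S^{2}\right)\right)}$)
$k{\left(2 \right)} + K{\left(3 \right)} \left(-27\right) = -4 + \frac{-4 + 3^{2}}{3 \left(2 + 3^{3} - 3\right)} \left(-27\right) = -4 + \frac{-4 + 9}{3 \left(2 + 27 - 3\right)} \left(-27\right) = -4 + \frac{1}{3} \cdot \frac{1}{26} \cdot 5 \left(-27\right) = -4 + \frac{5}{78} \left(-27\right) = -4 - \frac{45}{26} = - \frac{149}{26}$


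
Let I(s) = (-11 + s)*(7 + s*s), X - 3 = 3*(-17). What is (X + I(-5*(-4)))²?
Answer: 13068225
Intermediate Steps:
X = -48 (X = 3 + 3*(-17) = 3 - 51 = -48)
I(s) = (-11 + s)*(7 + s²)
(X + I(-5*(-4)))² = (-48 + (-77 + (-5*(-4))³ - 11*(-5*(-4))² + 7*(-5*(-4))))² = (-48 + (-77 + 20³ - 11*20² + 7*20))² = (-48 + (-77 + 8000 - 11*400 + 140))² = (-48 + (-77 + 8000 - 4400 + 140))² = (-48 + 3663)² = 3615² = 13068225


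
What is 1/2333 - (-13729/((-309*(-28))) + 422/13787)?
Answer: 433195425931/278292194292 ≈ 1.5566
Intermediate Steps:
1/2333 - (-13729/((-309*(-28))) + 422/13787) = 1/2333 - (-13729/8652 + 422*(1/13787)) = 1/2333 - (-13729*1/8652 + 422/13787) = 1/2333 - (-13729/8652 + 422/13787) = 1/2333 - 1*(-185630579/119285124) = 1/2333 + 185630579/119285124 = 433195425931/278292194292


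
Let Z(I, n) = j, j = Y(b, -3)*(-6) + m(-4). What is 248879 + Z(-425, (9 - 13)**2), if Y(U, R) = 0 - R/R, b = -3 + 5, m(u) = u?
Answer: 248881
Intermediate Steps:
b = 2
Y(U, R) = -1 (Y(U, R) = 0 - 1*1 = 0 - 1 = -1)
j = 2 (j = -1*(-6) - 4 = 6 - 4 = 2)
Z(I, n) = 2
248879 + Z(-425, (9 - 13)**2) = 248879 + 2 = 248881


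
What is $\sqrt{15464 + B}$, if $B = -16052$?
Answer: $14 i \sqrt{3} \approx 24.249 i$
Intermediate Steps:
$\sqrt{15464 + B} = \sqrt{15464 - 16052} = \sqrt{-588} = 14 i \sqrt{3}$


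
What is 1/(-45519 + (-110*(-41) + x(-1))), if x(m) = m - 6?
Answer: -1/41016 ≈ -2.4381e-5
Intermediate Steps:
x(m) = -6 + m
1/(-45519 + (-110*(-41) + x(-1))) = 1/(-45519 + (-110*(-41) + (-6 - 1))) = 1/(-45519 + (4510 - 7)) = 1/(-45519 + 4503) = 1/(-41016) = -1/41016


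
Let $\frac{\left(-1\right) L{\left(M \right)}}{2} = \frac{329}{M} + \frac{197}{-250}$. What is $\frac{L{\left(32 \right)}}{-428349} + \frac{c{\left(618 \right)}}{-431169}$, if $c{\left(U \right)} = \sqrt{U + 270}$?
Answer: $\frac{37973}{856698000} - \frac{2 \sqrt{222}}{431169} \approx -2.4788 \cdot 10^{-5}$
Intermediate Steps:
$c{\left(U \right)} = \sqrt{270 + U}$
$L{\left(M \right)} = \frac{197}{125} - \frac{658}{M}$ ($L{\left(M \right)} = - 2 \left(\frac{329}{M} + \frac{197}{-250}\right) = - 2 \left(\frac{329}{M} + 197 \left(- \frac{1}{250}\right)\right) = - 2 \left(\frac{329}{M} - \frac{197}{250}\right) = - 2 \left(- \frac{197}{250} + \frac{329}{M}\right) = \frac{197}{125} - \frac{658}{M}$)
$\frac{L{\left(32 \right)}}{-428349} + \frac{c{\left(618 \right)}}{-431169} = \frac{\frac{197}{125} - \frac{658}{32}}{-428349} + \frac{\sqrt{270 + 618}}{-431169} = \left(\frac{197}{125} - \frac{329}{16}\right) \left(- \frac{1}{428349}\right) + \sqrt{888} \left(- \frac{1}{431169}\right) = \left(\frac{197}{125} - \frac{329}{16}\right) \left(- \frac{1}{428349}\right) + 2 \sqrt{222} \left(- \frac{1}{431169}\right) = \left(- \frac{37973}{2000}\right) \left(- \frac{1}{428349}\right) - \frac{2 \sqrt{222}}{431169} = \frac{37973}{856698000} - \frac{2 \sqrt{222}}{431169}$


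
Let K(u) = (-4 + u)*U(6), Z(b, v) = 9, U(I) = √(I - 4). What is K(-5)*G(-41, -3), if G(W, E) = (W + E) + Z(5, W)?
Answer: 315*√2 ≈ 445.48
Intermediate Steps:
U(I) = √(-4 + I)
G(W, E) = 9 + E + W (G(W, E) = (W + E) + 9 = (E + W) + 9 = 9 + E + W)
K(u) = √2*(-4 + u) (K(u) = (-4 + u)*√(-4 + 6) = (-4 + u)*√2 = √2*(-4 + u))
K(-5)*G(-41, -3) = (√2*(-4 - 5))*(9 - 3 - 41) = (√2*(-9))*(-35) = -9*√2*(-35) = 315*√2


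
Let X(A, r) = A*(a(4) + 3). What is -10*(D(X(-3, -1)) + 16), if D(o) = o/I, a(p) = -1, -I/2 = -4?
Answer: -305/2 ≈ -152.50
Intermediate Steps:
I = 8 (I = -2*(-4) = 8)
X(A, r) = 2*A (X(A, r) = A*(-1 + 3) = A*2 = 2*A)
D(o) = o/8
-10*(D(X(-3, -1)) + 16) = -10*((2*(-3))/8 + 16) = -10*((⅛)*(-6) + 16) = -10*(-¾ + 16) = -10*61/4 = -305/2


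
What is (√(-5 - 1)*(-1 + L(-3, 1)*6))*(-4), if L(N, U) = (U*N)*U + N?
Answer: 148*I*√6 ≈ 362.52*I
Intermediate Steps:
L(N, U) = N + N*U² (L(N, U) = (N*U)*U + N = N*U² + N = N + N*U²)
(√(-5 - 1)*(-1 + L(-3, 1)*6))*(-4) = (√(-5 - 1)*(-1 - 3*(1 + 1²)*6))*(-4) = (√(-6)*(-1 - 3*(1 + 1)*6))*(-4) = ((I*√6)*(-1 - 3*2*6))*(-4) = ((I*√6)*(-1 - 6*6))*(-4) = ((I*√6)*(-1 - 36))*(-4) = ((I*√6)*(-37))*(-4) = -37*I*√6*(-4) = 148*I*√6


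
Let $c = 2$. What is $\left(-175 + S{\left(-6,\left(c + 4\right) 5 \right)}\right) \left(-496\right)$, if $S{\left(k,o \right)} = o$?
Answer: $71920$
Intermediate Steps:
$\left(-175 + S{\left(-6,\left(c + 4\right) 5 \right)}\right) \left(-496\right) = \left(-175 + \left(2 + 4\right) 5\right) \left(-496\right) = \left(-175 + 6 \cdot 5\right) \left(-496\right) = \left(-175 + 30\right) \left(-496\right) = \left(-145\right) \left(-496\right) = 71920$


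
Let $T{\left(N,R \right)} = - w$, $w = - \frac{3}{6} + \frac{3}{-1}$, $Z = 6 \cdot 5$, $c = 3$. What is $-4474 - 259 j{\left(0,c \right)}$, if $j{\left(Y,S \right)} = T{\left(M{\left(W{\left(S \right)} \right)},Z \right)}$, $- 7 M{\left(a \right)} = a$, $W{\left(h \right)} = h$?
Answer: $- \frac{10761}{2} \approx -5380.5$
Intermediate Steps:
$M{\left(a \right)} = - \frac{a}{7}$
$Z = 30$
$w = - \frac{7}{2}$ ($w = \left(-3\right) \frac{1}{6} + 3 \left(-1\right) = - \frac{1}{2} - 3 = - \frac{7}{2} \approx -3.5$)
$T{\left(N,R \right)} = \frac{7}{2}$ ($T{\left(N,R \right)} = \left(-1\right) \left(- \frac{7}{2}\right) = \frac{7}{2}$)
$j{\left(Y,S \right)} = \frac{7}{2}$
$-4474 - 259 j{\left(0,c \right)} = -4474 - \frac{1813}{2} = - \frac{10761}{2}$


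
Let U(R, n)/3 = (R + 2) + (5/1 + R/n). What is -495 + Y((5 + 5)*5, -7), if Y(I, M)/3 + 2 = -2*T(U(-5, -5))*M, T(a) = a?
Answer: -123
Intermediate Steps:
U(R, n) = 21 + 3*R + 3*R/n (U(R, n) = 3*((R + 2) + (5/1 + R/n)) = 3*((2 + R) + (5*1 + R/n)) = 3*((2 + R) + (5 + R/n)) = 3*(7 + R + R/n) = 21 + 3*R + 3*R/n)
Y(I, M) = -6 - 54*M (Y(I, M) = -6 + 3*(-2*(21 + 3*(-5) + 3*(-5)/(-5))*M) = -6 + 3*(-2*(21 - 15 + 3*(-5)*(-1/5))*M) = -6 + 3*(-2*(21 - 15 + 3)*M) = -6 + 3*(-18*M) = -6 - 54*M)
-495 + Y((5 + 5)*5, -7) = -495 + (-6 - 54*(-7)) = -495 + (-6 + 378) = -495 + 372 = -123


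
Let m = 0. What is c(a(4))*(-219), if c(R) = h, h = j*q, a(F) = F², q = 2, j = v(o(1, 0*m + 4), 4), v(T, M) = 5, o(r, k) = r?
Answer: -2190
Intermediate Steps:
j = 5
h = 10 (h = 5*2 = 10)
c(R) = 10
c(a(4))*(-219) = 10*(-219) = -2190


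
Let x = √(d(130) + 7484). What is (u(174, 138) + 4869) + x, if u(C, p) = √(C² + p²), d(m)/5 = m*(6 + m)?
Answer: 4869 + 2*√23971 + 6*√1370 ≈ 5400.7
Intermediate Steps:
d(m) = 5*m*(6 + m) (d(m) = 5*(m*(6 + m)) = 5*m*(6 + m))
x = 2*√23971 (x = √(5*130*(6 + 130) + 7484) = √(5*130*136 + 7484) = √(88400 + 7484) = √95884 = 2*√23971 ≈ 309.65)
(u(174, 138) + 4869) + x = (√(174² + 138²) + 4869) + 2*√23971 = (√(30276 + 19044) + 4869) + 2*√23971 = (√49320 + 4869) + 2*√23971 = (6*√1370 + 4869) + 2*√23971 = (4869 + 6*√1370) + 2*√23971 = 4869 + 2*√23971 + 6*√1370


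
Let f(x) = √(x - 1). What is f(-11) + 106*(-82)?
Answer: -8692 + 2*I*√3 ≈ -8692.0 + 3.4641*I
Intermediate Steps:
f(x) = √(-1 + x)
f(-11) + 106*(-82) = √(-1 - 11) + 106*(-82) = √(-12) - 8692 = 2*I*√3 - 8692 = -8692 + 2*I*√3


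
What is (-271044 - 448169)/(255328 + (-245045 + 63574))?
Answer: -719213/73857 ≈ -9.7379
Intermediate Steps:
(-271044 - 448169)/(255328 + (-245045 + 63574)) = -719213/(255328 - 181471) = -719213/73857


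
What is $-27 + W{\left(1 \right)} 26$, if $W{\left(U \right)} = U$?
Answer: $-1$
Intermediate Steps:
$-27 + W{\left(1 \right)} 26 = -27 + 1 \cdot 26 = -27 + 26 = -1$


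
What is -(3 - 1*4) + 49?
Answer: 50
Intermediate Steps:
-(3 - 1*4) + 49 = -(3 - 4) + 49 = -1*(-1) + 49 = 1 + 49 = 50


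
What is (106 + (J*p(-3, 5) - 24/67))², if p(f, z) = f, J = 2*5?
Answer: 25684624/4489 ≈ 5721.7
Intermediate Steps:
J = 10
(106 + (J*p(-3, 5) - 24/67))² = (106 + (10*(-3) - 24/67))² = (106 + (-30 - 24/67))² = (106 - 2034/67)² = (5068/67)² = 25684624/4489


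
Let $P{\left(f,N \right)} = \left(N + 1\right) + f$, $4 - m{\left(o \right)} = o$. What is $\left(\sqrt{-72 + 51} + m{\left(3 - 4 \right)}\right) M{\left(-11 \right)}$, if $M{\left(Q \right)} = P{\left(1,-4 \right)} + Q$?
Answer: $-65 - 13 i \sqrt{21} \approx -65.0 - 59.573 i$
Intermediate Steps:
$m{\left(o \right)} = 4 - o$
$P{\left(f,N \right)} = 1 + N + f$ ($P{\left(f,N \right)} = \left(1 + N\right) + f = 1 + N + f$)
$M{\left(Q \right)} = -2 + Q$ ($M{\left(Q \right)} = \left(1 - 4 + 1\right) + Q = -2 + Q$)
$\left(\sqrt{-72 + 51} + m{\left(3 - 4 \right)}\right) M{\left(-11 \right)} = \left(\sqrt{-72 + 51} + \left(4 - \left(3 - 4\right)\right)\right) \left(-2 - 11\right) = \left(\sqrt{-21} + \left(4 - \left(3 - 4\right)\right)\right) \left(-13\right) = \left(i \sqrt{21} + \left(4 - -1\right)\right) \left(-13\right) = \left(i \sqrt{21} + \left(4 + 1\right)\right) \left(-13\right) = \left(i \sqrt{21} + 5\right) \left(-13\right) = \left(5 + i \sqrt{21}\right) \left(-13\right) = -65 - 13 i \sqrt{21}$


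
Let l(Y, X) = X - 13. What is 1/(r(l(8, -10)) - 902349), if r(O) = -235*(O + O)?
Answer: -1/891539 ≈ -1.1217e-6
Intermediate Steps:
l(Y, X) = -13 + X
r(O) = -470*O
1/(r(l(8, -10)) - 902349) = 1/(-470*(-13 - 10) - 902349) = 1/(-470*(-23) - 902349) = 1/(10810 - 902349) = 1/(-891539) = -1/891539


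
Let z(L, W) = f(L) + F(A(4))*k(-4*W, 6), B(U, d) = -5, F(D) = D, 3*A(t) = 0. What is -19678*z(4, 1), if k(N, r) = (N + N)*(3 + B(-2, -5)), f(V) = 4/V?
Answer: -19678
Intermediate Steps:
A(t) = 0 (A(t) = (⅓)*0 = 0)
k(N, r) = -4*N (k(N, r) = (N + N)*(3 - 5) = (2*N)*(-2) = -4*N)
z(L, W) = 4/L (z(L, W) = 4/L + 0*(-(-16)*W) = 4/L + 0*(16*W) = 4/L + 0 = 4/L)
-19678*z(4, 1) = -78712/4 = -19678*1 = -19678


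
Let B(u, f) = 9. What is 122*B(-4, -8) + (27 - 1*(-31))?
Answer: 1156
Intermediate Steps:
122*B(-4, -8) + (27 - 1*(-31)) = 122*9 + (27 - 1*(-31)) = 1098 + (27 + 31) = 1098 + 58 = 1156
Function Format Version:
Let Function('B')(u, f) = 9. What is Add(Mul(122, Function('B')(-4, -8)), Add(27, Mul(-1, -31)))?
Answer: 1156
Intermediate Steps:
Add(Mul(122, Function('B')(-4, -8)), Add(27, Mul(-1, -31))) = Add(Mul(122, 9), Add(27, Mul(-1, -31))) = Add(1098, Add(27, 31)) = Add(1098, 58) = 1156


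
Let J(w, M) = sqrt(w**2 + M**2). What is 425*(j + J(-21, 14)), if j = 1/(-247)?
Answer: -425/247 + 2975*sqrt(13) ≈ 10725.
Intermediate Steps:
J(w, M) = sqrt(M**2 + w**2)
j = -1/247 ≈ -0.0040486
425*(j + J(-21, 14)) = 425*(-1/247 + sqrt(14**2 + (-21)**2)) = 425*(-1/247 + sqrt(196 + 441)) = 425*(-1/247 + sqrt(637)) = 425*(-1/247 + 7*sqrt(13)) = -425/247 + 2975*sqrt(13)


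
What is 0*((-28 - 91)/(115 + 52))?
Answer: 0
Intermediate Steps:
0*((-28 - 91)/(115 + 52)) = 0*(-119/167) = 0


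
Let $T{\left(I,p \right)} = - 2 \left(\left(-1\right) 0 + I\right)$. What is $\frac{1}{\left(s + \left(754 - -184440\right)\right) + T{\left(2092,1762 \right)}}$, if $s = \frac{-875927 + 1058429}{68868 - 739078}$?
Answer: $\frac{335105}{60657264799} \approx 5.5246 \cdot 10^{-6}$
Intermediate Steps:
$T{\left(I,p \right)} = - 2 I$ ($T{\left(I,p \right)} = - 2 \left(0 + I\right) = - 2 I$)
$s = - \frac{91251}{335105}$ ($s = \frac{182502}{-670210} = 182502 \left(- \frac{1}{670210}\right) = - \frac{91251}{335105} \approx -0.27231$)
$\frac{1}{\left(s + \left(754 - -184440\right)\right) + T{\left(2092,1762 \right)}} = \frac{1}{\left(- \frac{91251}{335105} + \left(754 - -184440\right)\right) - 4184} = \frac{1}{\left(- \frac{91251}{335105} + \left(754 + 184440\right)\right) - 4184} = \frac{1}{\left(- \frac{91251}{335105} + 185194\right) - 4184} = \frac{1}{\frac{62059344119}{335105} - 4184} = \frac{1}{\frac{60657264799}{335105}} = \frac{335105}{60657264799}$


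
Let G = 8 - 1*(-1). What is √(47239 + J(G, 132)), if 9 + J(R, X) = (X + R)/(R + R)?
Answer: √1700562/6 ≈ 217.34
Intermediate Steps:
G = 9 (G = 8 + 1 = 9)
J(R, X) = -9 + (R + X)/(2*R) (J(R, X) = -9 + (X + R)/(R + R) = -9 + (R + X)/((2*R)) = -9 + (R + X)*(1/(2*R)) = -9 + (R + X)/(2*R))
√(47239 + J(G, 132)) = √(47239 + (½)*(132 - 17*9)/9) = √(47239 + (½)*(⅑)*(132 - 153)) = √(47239 + (½)*(⅑)*(-21)) = √(47239 - 7/6) = √(283427/6) = √1700562/6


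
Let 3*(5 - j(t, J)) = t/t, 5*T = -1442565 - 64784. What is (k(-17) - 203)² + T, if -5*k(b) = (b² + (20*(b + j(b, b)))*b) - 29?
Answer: 40258664/45 ≈ 8.9464e+5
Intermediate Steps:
T = -1507349/5 (T = (-1442565 - 64784)/5 = (⅕)*(-1507349) = -1507349/5 ≈ -3.0147e+5)
j(t, J) = 14/3 (j(t, J) = 5 - t/(3*t) = 5 - ⅓*1 = 5 - ⅓ = 14/3)
k(b) = 29/5 - b²/5 - b*(280/3 + 20*b)/5 (k(b) = -((b² + (20*(b + 14/3))*b) - 29)/5 = -((b² + (20*(14/3 + b))*b) - 29)/5 = -((b² + (280/3 + 20*b)*b) - 29)/5 = -((b² + b*(280/3 + 20*b)) - 29)/5 = -(-29 + b² + b*(280/3 + 20*b))/5 = 29/5 - b²/5 - b*(280/3 + 20*b)/5)
(k(-17) - 203)² + T = ((29/5 - 56/3*(-17) - 21/5*(-17)²) - 203)² - 1507349/5 = ((29/5 + 952/3 - 21/5*289) - 203)² - 1507349/5 = ((29/5 + 952/3 - 6069/5) - 203)² - 1507349/5 = (-2672/3 - 203)² - 1507349/5 = (-3281/3)² - 1507349/5 = 10764961/9 - 1507349/5 = 40258664/45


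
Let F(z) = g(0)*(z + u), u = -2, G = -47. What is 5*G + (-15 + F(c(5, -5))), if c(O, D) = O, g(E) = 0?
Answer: -250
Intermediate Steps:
F(z) = 0 (F(z) = 0*(z - 2) = 0*(-2 + z) = 0)
5*G + (-15 + F(c(5, -5))) = 5*(-47) + (-15 + 0) = -235 - 15 = -250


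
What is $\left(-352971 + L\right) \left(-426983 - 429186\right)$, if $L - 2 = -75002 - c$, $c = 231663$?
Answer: $564758182146$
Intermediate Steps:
$L = -306663$ ($L = 2 - 306665 = -306663$)
$\left(-352971 + L\right) \left(-426983 - 429186\right) = \left(-352971 - 306663\right) \left(-426983 - 429186\right) = \left(-659634\right) \left(-856169\right) = 564758182146$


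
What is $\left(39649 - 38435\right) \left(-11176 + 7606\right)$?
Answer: $-4333980$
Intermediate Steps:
$\left(39649 - 38435\right) \left(-11176 + 7606\right) = 1214 \left(-3570\right) = -4333980$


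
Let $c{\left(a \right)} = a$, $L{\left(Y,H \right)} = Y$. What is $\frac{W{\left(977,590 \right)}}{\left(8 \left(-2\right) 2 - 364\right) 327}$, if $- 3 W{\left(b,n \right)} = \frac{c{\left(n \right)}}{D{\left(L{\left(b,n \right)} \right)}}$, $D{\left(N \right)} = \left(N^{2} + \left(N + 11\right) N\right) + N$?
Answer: $\frac{295}{373088854116} \approx 7.907 \cdot 10^{-10}$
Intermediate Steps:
$D{\left(N \right)} = N + N^{2} + N \left(11 + N\right)$ ($D{\left(N \right)} = \left(N^{2} + \left(11 + N\right) N\right) + N = \left(N^{2} + N \left(11 + N\right)\right) + N = N + N^{2} + N \left(11 + N\right)$)
$W{\left(b,n \right)} = - \frac{n}{6 b \left(6 + b\right)}$ ($W{\left(b,n \right)} = - \frac{n \frac{1}{2 b \left(6 + b\right)}}{3} = - \frac{\frac{1}{2} n \frac{1}{b} \frac{1}{6 + b}}{3} = - \frac{n}{6 b \left(6 + b\right)}$)
$\frac{W{\left(977,590 \right)}}{\left(8 \left(-2\right) 2 - 364\right) 327} = \frac{\left(- \frac{1}{6}\right) 590 \cdot \frac{1}{977} \frac{1}{6 + 977}}{\left(8 \left(-2\right) 2 - 364\right) 327} = \frac{\left(- \frac{1}{6}\right) 590 \cdot \frac{1}{977} \cdot \frac{1}{983}}{\left(\left(-16\right) 2 - 364\right) 327} = \frac{\left(- \frac{1}{6}\right) 590 \cdot \frac{1}{977} \cdot \frac{1}{983}}{\left(-32 - 364\right) 327} = - \frac{295}{2881173 \left(\left(-396\right) 327\right)} = - \frac{295}{2881173 \left(-129492\right)} = \left(- \frac{295}{2881173}\right) \left(- \frac{1}{129492}\right) = \frac{295}{373088854116}$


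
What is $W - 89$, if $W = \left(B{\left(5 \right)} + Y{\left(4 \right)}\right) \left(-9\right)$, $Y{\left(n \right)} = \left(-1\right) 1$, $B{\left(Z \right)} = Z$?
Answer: $-125$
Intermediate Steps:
$Y{\left(n \right)} = -1$
$W = -36$ ($W = \left(5 - 1\right) \left(-9\right) = 4 \left(-9\right) = -36$)
$W - 89 = -36 - 89 = -125$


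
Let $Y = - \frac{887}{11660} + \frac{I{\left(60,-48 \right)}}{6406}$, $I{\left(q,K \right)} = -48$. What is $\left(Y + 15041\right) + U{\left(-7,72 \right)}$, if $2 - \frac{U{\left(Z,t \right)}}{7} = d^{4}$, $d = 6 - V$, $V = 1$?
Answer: $\frac{398862625499}{37346980} \approx 10680.0$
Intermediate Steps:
$d = 5$ ($d = 6 - 1 = 5$)
$U{\left(Z,t \right)} = -4361$ ($U{\left(Z,t \right)} = 14 - 7 \cdot 5^{4} = 14 - 4375 = -4361$)
$Y = - \frac{3120901}{37346980}$ ($Y = - \frac{887}{11660} - \frac{48}{6406} = \left(-887\right) \frac{1}{11660} - \frac{24}{3203} = - \frac{887}{11660} - \frac{24}{3203} = - \frac{3120901}{37346980} \approx -0.083565$)
$\left(Y + 15041\right) + U{\left(-7,72 \right)} = \left(- \frac{3120901}{37346980} + 15041\right) - 4361 = \frac{561732805279}{37346980} - 4361 = \frac{398862625499}{37346980}$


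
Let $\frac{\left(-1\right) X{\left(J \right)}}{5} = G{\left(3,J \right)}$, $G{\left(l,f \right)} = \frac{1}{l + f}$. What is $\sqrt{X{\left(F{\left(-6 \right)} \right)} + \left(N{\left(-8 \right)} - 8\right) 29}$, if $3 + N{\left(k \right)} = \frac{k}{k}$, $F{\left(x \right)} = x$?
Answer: $\frac{i \sqrt{2595}}{3} \approx 16.98 i$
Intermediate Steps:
$N{\left(k \right)} = -2$ ($N{\left(k \right)} = -3 + \frac{k}{k} = -3 + 1 = -2$)
$G{\left(l,f \right)} = \frac{1}{f + l}$
$X{\left(J \right)} = - \frac{5}{3 + J}$ ($X{\left(J \right)} = - \frac{5}{J + 3} = - \frac{5}{3 + J}$)
$\sqrt{X{\left(F{\left(-6 \right)} \right)} + \left(N{\left(-8 \right)} - 8\right) 29} = \sqrt{- \frac{5}{3 - 6} + \left(-2 - 8\right) 29} = \sqrt{- \frac{5}{-3} - 290} = \sqrt{\left(-5\right) \left(- \frac{1}{3}\right) - 290} = \sqrt{\frac{5}{3} - 290} = \sqrt{- \frac{865}{3}} = \frac{i \sqrt{2595}}{3}$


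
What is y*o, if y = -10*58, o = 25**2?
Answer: -362500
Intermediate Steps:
o = 625
y = -580
y*o = -580*625 = -362500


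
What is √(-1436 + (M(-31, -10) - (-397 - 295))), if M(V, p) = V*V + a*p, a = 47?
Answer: I*√253 ≈ 15.906*I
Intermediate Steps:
M(V, p) = V² + 47*p (M(V, p) = V*V + 47*p = V² + 47*p)
√(-1436 + (M(-31, -10) - (-397 - 295))) = √(-1436 + (((-31)² + 47*(-10)) - (-397 - 295))) = √(-1436 + ((961 - 470) - 1*(-692))) = √(-1436 + (491 + 692)) = √(-1436 + 1183) = √(-253) = I*√253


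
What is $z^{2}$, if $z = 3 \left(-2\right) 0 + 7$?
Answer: $49$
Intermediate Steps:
$z = 7$ ($z = \left(-6\right) 0 + 7 = 0 + 7 = 7$)
$z^{2} = 7^{2} = 49$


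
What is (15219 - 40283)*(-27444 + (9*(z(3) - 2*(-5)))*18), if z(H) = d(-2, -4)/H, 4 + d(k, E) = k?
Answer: 655373472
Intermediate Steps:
d(k, E) = -4 + k
z(H) = -6/H (z(H) = (-4 - 2)/H = -6/H)
(15219 - 40283)*(-27444 + (9*(z(3) - 2*(-5)))*18) = (15219 - 40283)*(-27444 + (9*(-6/3 - 2*(-5)))*18) = -25064*(-27444 + (9*(-6*⅓ + 10))*18) = -25064*(-27444 + (9*(-2 + 10))*18) = -25064*(-27444 + (9*8)*18) = -25064*(-27444 + 72*18) = -25064*(-27444 + 1296) = -25064*(-26148) = 655373472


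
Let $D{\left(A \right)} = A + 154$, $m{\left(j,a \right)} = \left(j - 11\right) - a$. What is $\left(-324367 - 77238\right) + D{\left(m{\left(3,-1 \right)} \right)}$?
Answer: $-401458$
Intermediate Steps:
$m{\left(j,a \right)} = -11 + j - a$ ($m{\left(j,a \right)} = \left(-11 + j\right) - a = -11 + j - a$)
$D{\left(A \right)} = 154 + A$
$\left(-324367 - 77238\right) + D{\left(m{\left(3,-1 \right)} \right)} = \left(-324367 - 77238\right) + \left(154 - 7\right) = -401605 + \left(154 + \left(-11 + 3 + 1\right)\right) = -401605 + \left(154 - 7\right) = -401605 + 147 = -401458$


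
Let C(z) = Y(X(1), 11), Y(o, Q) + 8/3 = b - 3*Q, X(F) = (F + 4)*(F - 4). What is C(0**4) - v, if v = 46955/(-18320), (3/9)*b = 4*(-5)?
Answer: -1023395/10992 ≈ -93.104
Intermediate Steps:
X(F) = (-4 + F)*(4 + F) (X(F) = (4 + F)*(-4 + F) = (-4 + F)*(4 + F))
b = -60 (b = 3*(4*(-5)) = 3*(-20) = -60)
Y(o, Q) = -188/3 - 3*Q (Y(o, Q) = -8/3 + (-60 - 3*Q) = -188/3 - 3*Q)
C(z) = -287/3 (C(z) = -188/3 - 3*11 = -188/3 - 33 = -287/3)
v = -9391/3664 (v = 46955*(-1/18320) = -9391/3664 ≈ -2.5630)
C(0**4) - v = -287/3 - 1*(-9391/3664) = -287/3 + 9391/3664 = -1023395/10992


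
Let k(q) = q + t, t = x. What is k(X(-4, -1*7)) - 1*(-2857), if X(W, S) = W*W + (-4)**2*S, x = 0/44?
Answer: 2761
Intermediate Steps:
x = 0 (x = 0*(1/44) = 0)
X(W, S) = W**2 + 16*S
t = 0
k(q) = q (k(q) = q + 0 = q)
k(X(-4, -1*7)) - 1*(-2857) = ((-4)**2 + 16*(-1*7)) - 1*(-2857) = (16 + 16*(-7)) + 2857 = (16 - 112) + 2857 = -96 + 2857 = 2761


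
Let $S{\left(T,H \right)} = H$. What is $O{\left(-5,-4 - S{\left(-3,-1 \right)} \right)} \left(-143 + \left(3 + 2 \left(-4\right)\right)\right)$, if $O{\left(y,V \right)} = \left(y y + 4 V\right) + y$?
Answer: $-1184$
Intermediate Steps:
$O{\left(y,V \right)} = y + y^{2} + 4 V$ ($O{\left(y,V \right)} = \left(y^{2} + 4 V\right) + y = y + y^{2} + 4 V$)
$O{\left(-5,-4 - S{\left(-3,-1 \right)} \right)} \left(-143 + \left(3 + 2 \left(-4\right)\right)\right) = \left(-5 + \left(-5\right)^{2} + 4 \left(-4 - -1\right)\right) \left(-143 + \left(3 + 2 \left(-4\right)\right)\right) = \left(-5 + 25 + 4 \left(-4 + 1\right)\right) \left(-143 + \left(3 - 8\right)\right) = \left(-5 + 25 + 4 \left(-3\right)\right) \left(-143 - 5\right) = \left(-5 + 25 - 12\right) \left(-148\right) = 8 \left(-148\right) = -1184$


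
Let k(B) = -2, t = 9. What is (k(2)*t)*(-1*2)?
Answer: 36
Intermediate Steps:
(k(2)*t)*(-1*2) = (-2*9)*(-1*2) = -18*(-2) = 36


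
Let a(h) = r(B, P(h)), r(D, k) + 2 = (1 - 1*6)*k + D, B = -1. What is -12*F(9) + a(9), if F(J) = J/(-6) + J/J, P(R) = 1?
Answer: -2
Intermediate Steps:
r(D, k) = -2 + D - 5*k (r(D, k) = -2 + ((1 - 1*6)*k + D) = -2 + ((1 - 6)*k + D) = -2 + (-5*k + D) = -2 + (D - 5*k) = -2 + D - 5*k)
a(h) = -8 (a(h) = -2 - 1 - 5*1 = -2 - 1 - 5 = -8)
F(J) = 1 - J/6 (F(J) = J*(-⅙) + 1 = -J/6 + 1 = 1 - J/6)
-12*F(9) + a(9) = -12*(1 - ⅙*9) - 8 = -12*(1 - 3/2) - 8 = -12*(-½) - 8 = 6 - 8 = -2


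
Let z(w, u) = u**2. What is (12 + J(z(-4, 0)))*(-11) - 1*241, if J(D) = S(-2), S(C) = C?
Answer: -351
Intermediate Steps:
J(D) = -2
(12 + J(z(-4, 0)))*(-11) - 1*241 = (12 - 2)*(-11) - 1*241 = 10*(-11) - 241 = -110 - 241 = -351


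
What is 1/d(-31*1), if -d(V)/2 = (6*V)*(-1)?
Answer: -1/372 ≈ -0.0026882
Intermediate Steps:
d(V) = 12*V (d(V) = -2*6*V*(-1) = -(-12)*V = 12*V)
1/d(-31*1) = 1/(12*(-31*1)) = 1/(12*(-31)) = 1/(-372) = -1/372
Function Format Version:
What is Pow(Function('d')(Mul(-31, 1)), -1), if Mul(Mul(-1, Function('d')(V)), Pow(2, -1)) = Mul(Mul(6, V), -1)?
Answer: Rational(-1, 372) ≈ -0.0026882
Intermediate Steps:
Function('d')(V) = Mul(12, V) (Function('d')(V) = Mul(-2, Mul(Mul(6, V), -1)) = Mul(-2, Mul(-6, V)) = Mul(12, V))
Pow(Function('d')(Mul(-31, 1)), -1) = Pow(Mul(12, Mul(-31, 1)), -1) = Pow(Mul(12, -31), -1) = Pow(-372, -1) = Rational(-1, 372)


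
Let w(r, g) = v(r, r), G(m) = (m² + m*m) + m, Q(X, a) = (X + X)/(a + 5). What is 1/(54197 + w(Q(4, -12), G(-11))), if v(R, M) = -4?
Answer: 1/54193 ≈ 1.8453e-5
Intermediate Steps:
Q(X, a) = 2*X/(5 + a) (Q(X, a) = (2*X)/(5 + a) = 2*X/(5 + a))
G(m) = m + 2*m² (G(m) = (m² + m²) + m = 2*m² + m = m + 2*m²)
w(r, g) = -4
1/(54197 + w(Q(4, -12), G(-11))) = 1/(54197 - 4) = 1/54193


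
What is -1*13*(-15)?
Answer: 195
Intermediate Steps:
-1*13*(-15) = -13*(-15) = 195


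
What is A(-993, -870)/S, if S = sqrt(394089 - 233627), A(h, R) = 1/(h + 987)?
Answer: -sqrt(160462)/962772 ≈ -0.00041607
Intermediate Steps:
A(h, R) = 1/(987 + h)
S = sqrt(160462) ≈ 400.58
A(-993, -870)/S = 1/((987 - 993)*(sqrt(160462))) = (sqrt(160462)/160462)/(-6) = -sqrt(160462)/962772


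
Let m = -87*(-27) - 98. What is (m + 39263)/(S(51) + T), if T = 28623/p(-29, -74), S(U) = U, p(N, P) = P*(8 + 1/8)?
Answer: 33280390/2721 ≈ 12231.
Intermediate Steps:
m = 2251 (m = 2349 - 98 = 2251)
p(N, P) = 65*P/8 (p(N, P) = P*(8 + ⅛) = P*(65/8) = 65*P/8)
T = -114492/2405 (T = 28623/(((65/8)*(-74))) = 28623/(-2405/4) = 28623*(-4/2405) = -114492/2405 ≈ -47.606)
(m + 39263)/(S(51) + T) = (2251 + 39263)/(51 - 114492/2405) = 41514/(8163/2405) = 41514*(2405/8163) = 33280390/2721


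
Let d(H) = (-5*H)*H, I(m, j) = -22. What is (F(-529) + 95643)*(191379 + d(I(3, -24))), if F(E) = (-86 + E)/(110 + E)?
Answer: 7572537971688/419 ≈ 1.8073e+10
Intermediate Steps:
F(E) = (-86 + E)/(110 + E)
d(H) = -5*H²
(F(-529) + 95643)*(191379 + d(I(3, -24))) = ((-86 - 529)/(110 - 529) + 95643)*(191379 - 5*(-22)²) = (-615/(-419) + 95643)*(191379 - 5*484) = (-1/419*(-615) + 95643)*(191379 - 2420) = (615/419 + 95643)*188959 = (40075032/419)*188959 = 7572537971688/419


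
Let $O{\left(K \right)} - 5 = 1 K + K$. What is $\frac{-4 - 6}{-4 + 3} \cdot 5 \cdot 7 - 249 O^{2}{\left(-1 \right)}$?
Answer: $-1891$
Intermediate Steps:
$O{\left(K \right)} = 5 + 2 K$ ($O{\left(K \right)} = 5 + \left(1 K + K\right) = 5 + \left(K + K\right) = 5 + 2 K$)
$\frac{-4 - 6}{-4 + 3} \cdot 5 \cdot 7 - 249 O^{2}{\left(-1 \right)} = \frac{-4 - 6}{-4 + 3} \cdot 5 \cdot 7 - 249 \left(5 + 2 \left(-1\right)\right)^{2} = \frac{-4 - 6}{-1} \cdot 5 \cdot 7 - 249 \left(5 - 2\right)^{2} = \left(-10\right) \left(-1\right) 5 \cdot 7 - 249 \cdot 3^{2} = 10 \cdot 5 \cdot 7 - 2241 = 50 \cdot 7 - 2241 = 350 - 2241 = -1891$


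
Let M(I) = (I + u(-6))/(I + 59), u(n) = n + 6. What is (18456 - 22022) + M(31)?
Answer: -320909/90 ≈ -3565.7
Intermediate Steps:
u(n) = 6 + n
M(I) = I/(59 + I) (M(I) = (I + (6 - 6))/(I + 59) = (I + 0)/(59 + I) = I/(59 + I))
(18456 - 22022) + M(31) = (18456 - 22022) + 31/(59 + 31) = -3566 + 31/90 = -320909/90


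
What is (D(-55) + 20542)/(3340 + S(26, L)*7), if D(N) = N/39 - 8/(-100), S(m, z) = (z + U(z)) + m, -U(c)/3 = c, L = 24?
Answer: 20027153/3106350 ≈ 6.4472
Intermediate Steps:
U(c) = -3*c
S(m, z) = m - 2*z (S(m, z) = (z - 3*z) + m = -2*z + m = m - 2*z)
D(N) = 2/25 + N/39 (D(N) = N*(1/39) - 8*(-1/100) = N/39 + 2/25 = 2/25 + N/39)
(D(-55) + 20542)/(3340 + S(26, L)*7) = ((2/25 + (1/39)*(-55)) + 20542)/(3340 + (26 - 2*24)*7) = ((2/25 - 55/39) + 20542)/(3340 + (26 - 48)*7) = (-1297/975 + 20542)/(3340 - 22*7) = 20027153/(975*(3340 - 154)) = (20027153/975)/3186 = (20027153/975)*(1/3186) = 20027153/3106350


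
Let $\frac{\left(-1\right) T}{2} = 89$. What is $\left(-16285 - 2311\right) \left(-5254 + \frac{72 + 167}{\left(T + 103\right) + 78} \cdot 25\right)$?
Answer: $\frac{181999052}{3} \approx 6.0666 \cdot 10^{7}$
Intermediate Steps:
$T = -178$ ($T = \left(-2\right) 89 = -178$)
$\left(-16285 - 2311\right) \left(-5254 + \frac{72 + 167}{\left(T + 103\right) + 78} \cdot 25\right) = \left(-16285 - 2311\right) \left(-5254 + \frac{72 + 167}{\left(-178 + 103\right) + 78} \cdot 25\right) = - 18596 \left(-5254 + \frac{239}{-75 + 78} \cdot 25\right) = - 18596 \left(-5254 + \frac{239}{3} \cdot 25\right) = - 18596 \left(-5254 + \frac{5975}{3}\right) = \left(-18596\right) \left(- \frac{9787}{3}\right) = \frac{181999052}{3}$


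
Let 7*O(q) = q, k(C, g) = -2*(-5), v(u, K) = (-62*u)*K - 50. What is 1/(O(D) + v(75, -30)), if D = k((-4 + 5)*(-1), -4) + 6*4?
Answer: 7/976184 ≈ 7.1708e-6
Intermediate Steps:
v(u, K) = -50 - 62*K*u (v(u, K) = -62*K*u - 50 = -50 - 62*K*u)
k(C, g) = 10
D = 34 (D = 10 + 6*4 = 10 + 24 = 34)
O(q) = q/7
1/(O(D) + v(75, -30)) = 1/((1/7)*34 + (-50 - 62*(-30)*75)) = 1/(34/7 + (-50 + 139500)) = 1/(34/7 + 139450) = 1/(976184/7) = 7/976184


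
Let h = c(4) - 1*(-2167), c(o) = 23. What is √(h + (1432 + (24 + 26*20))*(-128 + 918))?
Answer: √1563230 ≈ 1250.3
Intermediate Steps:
h = 2190 (h = 23 - 1*(-2167) = 23 + 2167 = 2190)
√(h + (1432 + (24 + 26*20))*(-128 + 918)) = √(2190 + (1432 + (24 + 26*20))*(-128 + 918)) = √(2190 + (1432 + (24 + 520))*790) = √(2190 + (1432 + 544)*790) = √(2190 + 1976*790) = √(2190 + 1561040) = √1563230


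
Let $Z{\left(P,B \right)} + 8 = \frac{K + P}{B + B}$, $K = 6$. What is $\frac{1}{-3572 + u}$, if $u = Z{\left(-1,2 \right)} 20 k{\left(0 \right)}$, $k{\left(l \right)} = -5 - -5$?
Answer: $- \frac{1}{3572} \approx -0.00027996$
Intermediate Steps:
$k{\left(l \right)} = 0$ ($k{\left(l \right)} = -5 + 5 = 0$)
$Z{\left(P,B \right)} = -8 + \frac{6 + P}{2 B}$ ($Z{\left(P,B \right)} = -8 + \frac{6 + P}{B + B} = -8 + \frac{6 + P}{2 B}$)
$u = 0$ ($u = \frac{6 - 1 - 32}{2 \cdot 2} \cdot 20 \cdot 0 = \frac{1}{2} \cdot \frac{1}{2} \left(6 - 1 - 32\right) 20 \cdot 0 = \frac{1}{2} \cdot \frac{1}{2} \left(-27\right) 20 \cdot 0 = \left(- \frac{27}{4}\right) 20 \cdot 0 = \left(-135\right) 0 = 0$)
$\frac{1}{-3572 + u} = \frac{1}{-3572 + 0} = \frac{1}{-3572} = - \frac{1}{3572}$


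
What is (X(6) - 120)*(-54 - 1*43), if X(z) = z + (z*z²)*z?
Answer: -114654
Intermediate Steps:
X(z) = z + z⁴ (X(z) = z + z³*z = z + z⁴)
(X(6) - 120)*(-54 - 1*43) = ((6 + 6⁴) - 120)*(-54 - 1*43) = ((6 + 1296) - 120)*(-54 - 43) = (1302 - 120)*(-97) = 1182*(-97) = -114654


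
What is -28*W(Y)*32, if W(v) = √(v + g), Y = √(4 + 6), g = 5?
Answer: -896*√(5 + √10) ≈ -2559.8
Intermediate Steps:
Y = √10 ≈ 3.1623
W(v) = √(5 + v) (W(v) = √(v + 5) = √(5 + v))
-28*W(Y)*32 = -28*√(5 + √10)*32 = -896*√(5 + √10)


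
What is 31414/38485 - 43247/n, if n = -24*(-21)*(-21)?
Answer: 1996846571/407325240 ≈ 4.9023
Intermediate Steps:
n = -10584 (n = 504*(-21) = -10584)
31414/38485 - 43247/n = 31414/38485 - 43247/(-10584) = 31414*(1/38485) - 43247*(-1/10584) = 31414/38485 + 43247/10584 = 1996846571/407325240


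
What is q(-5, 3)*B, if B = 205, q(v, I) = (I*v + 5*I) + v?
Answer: -1025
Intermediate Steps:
q(v, I) = v + 5*I + I*v (q(v, I) = (5*I + I*v) + v = v + 5*I + I*v)
q(-5, 3)*B = (-5 + 5*3 + 3*(-5))*205 = (-5 + 15 - 15)*205 = -5*205 = -1025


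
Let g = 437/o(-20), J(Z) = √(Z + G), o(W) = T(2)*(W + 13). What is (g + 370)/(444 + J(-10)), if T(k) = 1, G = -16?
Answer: 477966/690067 - 2153*I*√26/1380134 ≈ 0.69264 - 0.0079544*I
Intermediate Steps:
o(W) = 13 + W (o(W) = 1*(W + 13) = 1*(13 + W) = 13 + W)
J(Z) = √(-16 + Z) (J(Z) = √(Z - 16) = √(-16 + Z))
g = -437/7 (g = 437/(13 - 20) = 437/(-7) = 437*(-⅐) = -437/7 ≈ -62.429)
(g + 370)/(444 + J(-10)) = (-437/7 + 370)/(444 + √(-16 - 10)) = 2153/(7*(444 + √(-26))) = 2153/(7*(444 + I*√26))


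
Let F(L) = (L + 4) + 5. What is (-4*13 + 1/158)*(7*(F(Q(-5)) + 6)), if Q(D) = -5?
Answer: -287525/79 ≈ -3639.6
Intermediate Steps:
F(L) = 9 + L (F(L) = (4 + L) + 5 = 9 + L)
(-4*13 + 1/158)*(7*(F(Q(-5)) + 6)) = (-4*13 + 1/158)*(7*((9 - 5) + 6)) = (-52 + 1/158)*(7*(4 + 6)) = -57505*10/158 = -8215/158*70 = -287525/79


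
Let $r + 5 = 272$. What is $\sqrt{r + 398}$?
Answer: $\sqrt{665} \approx 25.788$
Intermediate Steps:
$r = 267$ ($r = -5 + 272 = 267$)
$\sqrt{r + 398} = \sqrt{267 + 398} = \sqrt{665}$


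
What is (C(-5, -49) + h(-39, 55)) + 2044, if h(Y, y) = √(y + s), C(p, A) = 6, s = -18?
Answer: 2050 + √37 ≈ 2056.1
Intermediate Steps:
h(Y, y) = √(-18 + y) (h(Y, y) = √(y - 18) = √(-18 + y))
(C(-5, -49) + h(-39, 55)) + 2044 = (6 + √(-18 + 55)) + 2044 = (6 + √37) + 2044 = 2050 + √37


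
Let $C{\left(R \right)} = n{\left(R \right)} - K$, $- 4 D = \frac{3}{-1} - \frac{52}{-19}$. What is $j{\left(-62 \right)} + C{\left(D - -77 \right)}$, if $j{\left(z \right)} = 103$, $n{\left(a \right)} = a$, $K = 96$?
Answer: $\frac{6389}{76} \approx 84.066$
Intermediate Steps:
$D = \frac{5}{76}$ ($D = - \frac{\frac{3}{-1} - \frac{52}{-19}}{4} = - \frac{3 \left(-1\right) - - \frac{52}{19}}{4} = - \frac{-3 + \frac{52}{19}}{4} = \left(- \frac{1}{4}\right) \left(- \frac{5}{19}\right) = \frac{5}{76} \approx 0.065789$)
$C{\left(R \right)} = -96 + R$ ($C{\left(R \right)} = R - 96 = -96 + R$)
$j{\left(-62 \right)} + C{\left(D - -77 \right)} = 103 + \left(-96 + \left(\frac{5}{76} - -77\right)\right) = 103 + \left(-96 + \left(\frac{5}{76} + 77\right)\right) = 103 + \left(-96 + \frac{5857}{76}\right) = 103 - \frac{1439}{76} = \frac{6389}{76}$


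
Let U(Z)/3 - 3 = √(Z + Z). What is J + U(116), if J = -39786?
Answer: -39777 + 6*√58 ≈ -39731.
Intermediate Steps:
U(Z) = 9 + 3*√2*√Z (U(Z) = 9 + 3*√(Z + Z) = 9 + 3*√(2*Z) = 9 + 3*(√2*√Z) = 9 + 3*√2*√Z)
J + U(116) = -39786 + (9 + 3*√2*√116) = -39786 + (9 + 3*√2*(2*√29)) = -39786 + (9 + 6*√58) = -39777 + 6*√58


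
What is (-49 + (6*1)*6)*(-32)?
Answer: 416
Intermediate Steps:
(-49 + (6*1)*6)*(-32) = (-49 + 6*6)*(-32) = (-49 + 36)*(-32) = -13*(-32) = 416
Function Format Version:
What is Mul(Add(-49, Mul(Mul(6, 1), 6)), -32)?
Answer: 416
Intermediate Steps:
Mul(Add(-49, Mul(Mul(6, 1), 6)), -32) = Mul(Add(-49, Mul(6, 6)), -32) = Mul(Add(-49, 36), -32) = Mul(-13, -32) = 416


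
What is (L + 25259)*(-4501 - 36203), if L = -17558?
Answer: -313461504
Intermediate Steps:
(L + 25259)*(-4501 - 36203) = (-17558 + 25259)*(-4501 - 36203) = 7701*(-40704) = -313461504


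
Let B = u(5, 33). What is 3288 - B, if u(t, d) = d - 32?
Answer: 3287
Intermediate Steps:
u(t, d) = -32 + d
B = 1 (B = -32 + 33 = 1)
3288 - B = 3288 - 1*1 = 3288 - 1 = 3287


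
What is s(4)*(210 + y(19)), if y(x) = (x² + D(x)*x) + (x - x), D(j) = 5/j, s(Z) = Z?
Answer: 2304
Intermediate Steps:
y(x) = 5 + x² (y(x) = (x² + (5/x)*x) + (x - x) = (x² + 5) + 0 = (5 + x²) + 0 = 5 + x²)
s(4)*(210 + y(19)) = 4*(210 + (5 + 19²)) = 4*(210 + (5 + 361)) = 4*(210 + 366) = 4*576 = 2304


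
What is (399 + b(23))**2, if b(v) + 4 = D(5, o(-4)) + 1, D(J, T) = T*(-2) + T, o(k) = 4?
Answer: 153664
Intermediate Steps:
D(J, T) = -T (D(J, T) = -2*T + T = -T)
b(v) = -7 (b(v) = -4 + (-1*4 + 1) = -4 + (-4 + 1) = -4 - 3 = -7)
(399 + b(23))**2 = (399 - 7)**2 = 392**2 = 153664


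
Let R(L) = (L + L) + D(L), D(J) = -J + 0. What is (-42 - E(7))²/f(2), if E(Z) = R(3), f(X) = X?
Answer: 2025/2 ≈ 1012.5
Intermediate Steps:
D(J) = -J
R(L) = L (R(L) = (L + L) - L = 2*L - L = L)
E(Z) = 3
(-42 - E(7))²/f(2) = (-42 - 1*3)²/2 = (-42 - 3)²/2 = (½)*(-45)² = (½)*2025 = 2025/2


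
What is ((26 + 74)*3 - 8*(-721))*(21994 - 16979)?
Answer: 30431020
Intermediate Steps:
((26 + 74)*3 - 8*(-721))*(21994 - 16979) = (100*3 + 5768)*5015 = (300 + 5768)*5015 = 6068*5015 = 30431020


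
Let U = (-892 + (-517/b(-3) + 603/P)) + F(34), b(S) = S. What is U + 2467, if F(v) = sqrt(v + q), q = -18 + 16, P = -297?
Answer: 57595/33 + 4*sqrt(2) ≈ 1751.0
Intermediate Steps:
q = -2
F(v) = sqrt(-2 + v) (F(v) = sqrt(v - 2) = sqrt(-2 + v))
U = -23816/33 + 4*sqrt(2) (U = (-892 + (-517/(-3) + 603/(-297))) + sqrt(-2 + 34) = (-892 + (-517*(-1/3) + 603*(-1/297))) + sqrt(32) = (-892 + (517/3 - 67/33)) + 4*sqrt(2) = (-892 + 5620/33) + 4*sqrt(2) = -23816/33 + 4*sqrt(2) ≈ -716.04)
U + 2467 = (-23816/33 + 4*sqrt(2)) + 2467 = 57595/33 + 4*sqrt(2)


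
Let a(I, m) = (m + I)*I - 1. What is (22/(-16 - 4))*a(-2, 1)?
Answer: -11/10 ≈ -1.1000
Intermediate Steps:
a(I, m) = -1 + I*(I + m) (a(I, m) = (I + m)*I - 1 = I*(I + m) - 1 = -1 + I*(I + m))
(22/(-16 - 4))*a(-2, 1) = (22/(-16 - 4))*(-1 + (-2)**2 - 2*1) = (22/(-20))*(-1 + 4 - 2) = -1/20*22*1 = -11/10*1 = -11/10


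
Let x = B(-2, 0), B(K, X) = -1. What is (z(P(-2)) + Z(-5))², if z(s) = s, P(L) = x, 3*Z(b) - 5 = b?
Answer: 1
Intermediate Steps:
Z(b) = 5/3 + b/3
x = -1
P(L) = -1
(z(P(-2)) + Z(-5))² = (-1 + (5/3 + (⅓)*(-5)))² = (-1 + (5/3 - 5/3))² = (-1 + 0)² = (-1)² = 1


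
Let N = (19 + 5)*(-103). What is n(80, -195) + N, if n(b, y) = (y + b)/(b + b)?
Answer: -79127/32 ≈ -2472.7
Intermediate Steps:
n(b, y) = (b + y)/(2*b) (n(b, y) = (b + y)/((2*b)) = (b + y)*(1/(2*b)) = (b + y)/(2*b))
N = -2472 (N = 24*(-103) = -2472)
n(80, -195) + N = (½)*(80 - 195)/80 - 2472 = (½)*(1/80)*(-115) - 2472 = -23/32 - 2472 = -79127/32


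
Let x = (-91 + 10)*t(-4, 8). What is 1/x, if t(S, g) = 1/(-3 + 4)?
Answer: -1/81 ≈ -0.012346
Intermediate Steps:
t(S, g) = 1 (t(S, g) = 1/1 = 1)
x = -81 (x = (-91 + 10)*1 = -81*1 = -81)
1/x = 1/(-81) = -1/81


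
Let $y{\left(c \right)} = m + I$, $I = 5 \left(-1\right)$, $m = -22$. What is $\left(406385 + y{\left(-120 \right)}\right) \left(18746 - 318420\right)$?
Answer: $-121774927292$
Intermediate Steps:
$I = -5$
$y{\left(c \right)} = -27$ ($y{\left(c \right)} = -22 - 5 = -27$)
$\left(406385 + y{\left(-120 \right)}\right) \left(18746 - 318420\right) = \left(406385 - 27\right) \left(18746 - 318420\right) = 406358 \left(-299674\right) = -121774927292$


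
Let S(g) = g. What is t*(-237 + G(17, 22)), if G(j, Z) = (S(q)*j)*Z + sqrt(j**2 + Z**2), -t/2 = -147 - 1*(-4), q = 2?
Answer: 146146 + 286*sqrt(773) ≈ 1.5410e+5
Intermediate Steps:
t = 286 (t = -2*(-147 - 1*(-4)) = -2*(-147 + 4) = -2*(-143) = 286)
G(j, Z) = sqrt(Z**2 + j**2) + 2*Z*j (G(j, Z) = (2*j)*Z + sqrt(j**2 + Z**2) = 2*Z*j + sqrt(Z**2 + j**2) = sqrt(Z**2 + j**2) + 2*Z*j)
t*(-237 + G(17, 22)) = 286*(-237 + (sqrt(22**2 + 17**2) + 2*22*17)) = 286*(-237 + (sqrt(484 + 289) + 748)) = 286*(-237 + (sqrt(773) + 748)) = 286*(-237 + (748 + sqrt(773))) = 286*(511 + sqrt(773)) = 146146 + 286*sqrt(773)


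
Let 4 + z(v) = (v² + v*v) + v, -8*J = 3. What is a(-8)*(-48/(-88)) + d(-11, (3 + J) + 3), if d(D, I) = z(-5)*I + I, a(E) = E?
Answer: 10203/44 ≈ 231.89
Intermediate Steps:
J = -3/8 (J = -⅛*3 = -3/8 ≈ -0.37500)
z(v) = -4 + v + 2*v² (z(v) = -4 + ((v² + v*v) + v) = -4 + ((v² + v²) + v) = -4 + (2*v² + v) = -4 + (v + 2*v²) = -4 + v + 2*v²)
d(D, I) = 42*I (d(D, I) = (-4 - 5 + 2*(-5)²)*I + I = (-4 - 5 + 2*25)*I + I = (-4 - 5 + 50)*I + I = 41*I + I = 42*I)
a(-8)*(-48/(-88)) + d(-11, (3 + J) + 3) = -(-384)/(-88) + 42*((3 - 3/8) + 3) = -(-384)*(-1)/88 + 42*(21/8 + 3) = -8*6/11 + 42*(45/8) = -48/11 + 945/4 = 10203/44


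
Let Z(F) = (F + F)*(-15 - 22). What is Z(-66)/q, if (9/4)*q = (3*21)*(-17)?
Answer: -1221/119 ≈ -10.260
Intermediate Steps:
Z(F) = -74*F (Z(F) = (2*F)*(-37) = -74*F)
q = -476 (q = 4*((3*21)*(-17))/9 = 4*(63*(-17))/9 = (4/9)*(-1071) = -476)
Z(-66)/q = -74*(-66)/(-476) = 4884*(-1/476) = -1221/119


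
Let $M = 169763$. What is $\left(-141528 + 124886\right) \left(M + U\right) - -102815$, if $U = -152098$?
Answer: $-293878115$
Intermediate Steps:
$\left(-141528 + 124886\right) \left(M + U\right) - -102815 = \left(-141528 + 124886\right) \left(169763 - 152098\right) - -102815 = \left(-16642\right) 17665 + \left(-72546 + 175361\right) = -293980930 + 102815 = -293878115$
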